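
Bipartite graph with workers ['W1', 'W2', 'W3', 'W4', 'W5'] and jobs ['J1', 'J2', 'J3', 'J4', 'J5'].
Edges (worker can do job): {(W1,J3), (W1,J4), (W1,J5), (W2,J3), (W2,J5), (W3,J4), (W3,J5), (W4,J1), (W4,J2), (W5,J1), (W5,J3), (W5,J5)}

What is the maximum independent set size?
Maximum independent set = 5

By König's theorem:
- Min vertex cover = Max matching = 5
- Max independent set = Total vertices - Min vertex cover
- Max independent set = 10 - 5 = 5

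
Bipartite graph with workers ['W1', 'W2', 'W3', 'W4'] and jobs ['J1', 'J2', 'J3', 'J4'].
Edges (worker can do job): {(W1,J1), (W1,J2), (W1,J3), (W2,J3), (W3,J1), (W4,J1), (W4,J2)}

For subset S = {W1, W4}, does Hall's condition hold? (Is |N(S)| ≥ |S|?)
Yes: |N(S)| = 3, |S| = 2

Subset S = {W1, W4}
Neighbors N(S) = {J1, J2, J3}

|N(S)| = 3, |S| = 2
Hall's condition: |N(S)| ≥ |S| is satisfied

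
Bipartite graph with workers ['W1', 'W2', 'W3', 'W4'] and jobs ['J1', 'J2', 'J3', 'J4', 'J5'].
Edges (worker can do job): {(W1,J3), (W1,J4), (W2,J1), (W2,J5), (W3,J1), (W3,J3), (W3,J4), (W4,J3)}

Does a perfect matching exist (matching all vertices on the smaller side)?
Yes, perfect matching exists (size 4)

Perfect matching: {(W1,J4), (W2,J5), (W3,J1), (W4,J3)}
All 4 vertices on the smaller side are matched.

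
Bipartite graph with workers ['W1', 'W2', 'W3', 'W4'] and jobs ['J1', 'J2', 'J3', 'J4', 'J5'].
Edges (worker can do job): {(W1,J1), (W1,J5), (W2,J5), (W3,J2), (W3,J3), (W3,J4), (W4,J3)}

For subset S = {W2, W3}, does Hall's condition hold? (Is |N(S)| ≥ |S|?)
Yes: |N(S)| = 4, |S| = 2

Subset S = {W2, W3}
Neighbors N(S) = {J2, J3, J4, J5}

|N(S)| = 4, |S| = 2
Hall's condition: |N(S)| ≥ |S| is satisfied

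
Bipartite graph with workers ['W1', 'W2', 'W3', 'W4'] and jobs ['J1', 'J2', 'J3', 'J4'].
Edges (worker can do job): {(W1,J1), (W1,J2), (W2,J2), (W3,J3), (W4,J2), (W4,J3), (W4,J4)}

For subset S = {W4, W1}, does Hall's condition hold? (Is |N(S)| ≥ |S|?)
Yes: |N(S)| = 4, |S| = 2

Subset S = {W4, W1}
Neighbors N(S) = {J1, J2, J3, J4}

|N(S)| = 4, |S| = 2
Hall's condition: |N(S)| ≥ |S| is satisfied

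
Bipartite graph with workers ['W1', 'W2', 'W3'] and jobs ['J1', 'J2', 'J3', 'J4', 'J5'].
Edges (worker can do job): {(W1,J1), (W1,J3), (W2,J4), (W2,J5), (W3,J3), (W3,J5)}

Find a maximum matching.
Matching: {(W1,J1), (W2,J5), (W3,J3)}

Maximum matching (size 3):
  W1 → J1
  W2 → J5
  W3 → J3

Each worker is assigned to at most one job, and each job to at most one worker.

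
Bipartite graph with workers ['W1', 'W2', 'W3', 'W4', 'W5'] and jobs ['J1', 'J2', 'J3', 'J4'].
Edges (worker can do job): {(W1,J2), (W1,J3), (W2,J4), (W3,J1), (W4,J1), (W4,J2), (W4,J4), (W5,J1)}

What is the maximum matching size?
Maximum matching size = 4

Maximum matching: {(W1,J3), (W2,J4), (W3,J1), (W4,J2)}
Size: 4

This assigns 4 workers to 4 distinct jobs.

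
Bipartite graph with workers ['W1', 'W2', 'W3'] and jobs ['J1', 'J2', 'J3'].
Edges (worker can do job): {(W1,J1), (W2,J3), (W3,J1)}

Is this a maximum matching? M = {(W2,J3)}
No, size 1 is not maximum

Proposed matching has size 1.
Maximum matching size for this graph: 2.

This is NOT maximum - can be improved to size 2.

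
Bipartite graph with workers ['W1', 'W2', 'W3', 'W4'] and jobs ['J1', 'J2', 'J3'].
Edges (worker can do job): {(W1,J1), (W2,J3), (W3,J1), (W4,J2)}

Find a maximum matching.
Matching: {(W2,J3), (W3,J1), (W4,J2)}

Maximum matching (size 3):
  W2 → J3
  W3 → J1
  W4 → J2

Each worker is assigned to at most one job, and each job to at most one worker.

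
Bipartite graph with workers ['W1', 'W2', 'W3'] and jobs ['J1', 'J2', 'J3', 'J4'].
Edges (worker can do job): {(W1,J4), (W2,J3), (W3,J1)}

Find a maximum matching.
Matching: {(W1,J4), (W2,J3), (W3,J1)}

Maximum matching (size 3):
  W1 → J4
  W2 → J3
  W3 → J1

Each worker is assigned to at most one job, and each job to at most one worker.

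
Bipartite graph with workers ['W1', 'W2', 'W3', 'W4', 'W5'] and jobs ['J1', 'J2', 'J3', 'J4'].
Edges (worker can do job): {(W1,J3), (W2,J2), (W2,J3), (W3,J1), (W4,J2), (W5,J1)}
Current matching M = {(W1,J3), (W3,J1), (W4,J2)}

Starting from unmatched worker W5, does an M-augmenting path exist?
No augmenting path from W5

Alternating search from W5 reaches jobs: {J1}.
Every reachable job is already matched in M, and following those matched edges back to workers exposes no further unvisited jobs.
No M-augmenting path from W5 exists.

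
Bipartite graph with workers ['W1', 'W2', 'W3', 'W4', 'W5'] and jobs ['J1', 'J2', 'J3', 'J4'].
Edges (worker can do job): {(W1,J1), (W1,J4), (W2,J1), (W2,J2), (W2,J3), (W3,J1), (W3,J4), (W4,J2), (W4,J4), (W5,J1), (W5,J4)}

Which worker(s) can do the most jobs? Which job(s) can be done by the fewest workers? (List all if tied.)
Most versatile: W2 (3 jobs); Least covered: J3 (1 workers)

Worker degrees (jobs they can do): W1:2, W2:3, W3:2, W4:2, W5:2
Job degrees (workers who can do it): J1:4, J2:2, J3:1, J4:4

Maximum worker degree is 3, achieved by: W2
Minimum job degree is 1, achieved by: J3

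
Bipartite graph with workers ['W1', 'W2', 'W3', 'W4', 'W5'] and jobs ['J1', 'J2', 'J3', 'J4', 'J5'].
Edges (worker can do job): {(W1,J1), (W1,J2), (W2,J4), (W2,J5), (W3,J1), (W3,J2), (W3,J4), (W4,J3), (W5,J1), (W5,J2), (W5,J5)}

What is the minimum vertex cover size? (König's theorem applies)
Minimum vertex cover size = 5

By König's theorem: in bipartite graphs,
min vertex cover = max matching = 5

Maximum matching has size 5, so minimum vertex cover also has size 5.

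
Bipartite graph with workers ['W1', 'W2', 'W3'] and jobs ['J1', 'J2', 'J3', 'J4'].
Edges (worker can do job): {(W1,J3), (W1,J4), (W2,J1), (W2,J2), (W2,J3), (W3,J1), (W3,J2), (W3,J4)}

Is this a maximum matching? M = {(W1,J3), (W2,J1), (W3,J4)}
Yes, size 3 is maximum

Proposed matching has size 3.
Maximum matching size for this graph: 3.

This is a maximum matching.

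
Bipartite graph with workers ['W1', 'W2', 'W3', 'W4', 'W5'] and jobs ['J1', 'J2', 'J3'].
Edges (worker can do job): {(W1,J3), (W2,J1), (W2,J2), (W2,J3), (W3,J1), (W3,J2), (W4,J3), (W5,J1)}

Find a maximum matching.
Matching: {(W3,J2), (W4,J3), (W5,J1)}

Maximum matching (size 3):
  W3 → J2
  W4 → J3
  W5 → J1

Each worker is assigned to at most one job, and each job to at most one worker.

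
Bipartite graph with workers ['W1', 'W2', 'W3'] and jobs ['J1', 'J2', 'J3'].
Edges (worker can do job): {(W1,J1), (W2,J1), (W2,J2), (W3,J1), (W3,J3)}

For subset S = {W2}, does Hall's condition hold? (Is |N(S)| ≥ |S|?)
Yes: |N(S)| = 2, |S| = 1

Subset S = {W2}
Neighbors N(S) = {J1, J2}

|N(S)| = 2, |S| = 1
Hall's condition: |N(S)| ≥ |S| is satisfied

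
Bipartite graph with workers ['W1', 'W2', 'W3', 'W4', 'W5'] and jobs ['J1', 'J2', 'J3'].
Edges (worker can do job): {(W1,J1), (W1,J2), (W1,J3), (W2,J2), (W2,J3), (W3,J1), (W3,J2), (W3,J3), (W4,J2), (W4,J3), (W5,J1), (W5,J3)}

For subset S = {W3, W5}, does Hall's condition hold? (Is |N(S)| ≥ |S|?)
Yes: |N(S)| = 3, |S| = 2

Subset S = {W3, W5}
Neighbors N(S) = {J1, J2, J3}

|N(S)| = 3, |S| = 2
Hall's condition: |N(S)| ≥ |S| is satisfied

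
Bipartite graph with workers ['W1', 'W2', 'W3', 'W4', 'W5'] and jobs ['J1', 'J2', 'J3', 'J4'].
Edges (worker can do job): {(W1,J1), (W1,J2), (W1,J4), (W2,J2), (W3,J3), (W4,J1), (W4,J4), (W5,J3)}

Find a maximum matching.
Matching: {(W1,J1), (W2,J2), (W3,J3), (W4,J4)}

Maximum matching (size 4):
  W1 → J1
  W2 → J2
  W3 → J3
  W4 → J4

Each worker is assigned to at most one job, and each job to at most one worker.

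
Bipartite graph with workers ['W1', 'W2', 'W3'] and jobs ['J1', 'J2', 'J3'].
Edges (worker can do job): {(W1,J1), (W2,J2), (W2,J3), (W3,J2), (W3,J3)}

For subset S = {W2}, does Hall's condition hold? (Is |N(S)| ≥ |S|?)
Yes: |N(S)| = 2, |S| = 1

Subset S = {W2}
Neighbors N(S) = {J2, J3}

|N(S)| = 2, |S| = 1
Hall's condition: |N(S)| ≥ |S| is satisfied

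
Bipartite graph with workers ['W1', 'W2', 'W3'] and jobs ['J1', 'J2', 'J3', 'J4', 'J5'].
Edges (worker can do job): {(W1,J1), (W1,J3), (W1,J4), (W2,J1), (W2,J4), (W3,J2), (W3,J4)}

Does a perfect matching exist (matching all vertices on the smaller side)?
Yes, perfect matching exists (size 3)

Perfect matching: {(W1,J1), (W2,J4), (W3,J2)}
All 3 vertices on the smaller side are matched.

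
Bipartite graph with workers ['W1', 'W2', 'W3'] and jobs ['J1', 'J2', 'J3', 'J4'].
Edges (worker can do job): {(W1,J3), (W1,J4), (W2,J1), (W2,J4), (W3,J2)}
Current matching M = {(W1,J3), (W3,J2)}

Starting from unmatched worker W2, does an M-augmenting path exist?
Yes: W2 → J1

An M-augmenting path alternates non-matching / matching edges, starting and ending at unmatched vertices.
Path: W2 → J1
(J1 is unmatched in M, so the path is augmenting.)
Flipping edges along this path would increase |M| from 2 to 3.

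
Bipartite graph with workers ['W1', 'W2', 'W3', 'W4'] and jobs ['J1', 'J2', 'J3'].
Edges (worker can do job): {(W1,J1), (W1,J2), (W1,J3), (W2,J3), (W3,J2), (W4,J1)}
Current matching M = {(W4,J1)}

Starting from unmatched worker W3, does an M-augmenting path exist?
Yes: W3 → J2

An M-augmenting path alternates non-matching / matching edges, starting and ending at unmatched vertices.
Path: W3 → J2
(J2 is unmatched in M, so the path is augmenting.)
Flipping edges along this path would increase |M| from 1 to 2.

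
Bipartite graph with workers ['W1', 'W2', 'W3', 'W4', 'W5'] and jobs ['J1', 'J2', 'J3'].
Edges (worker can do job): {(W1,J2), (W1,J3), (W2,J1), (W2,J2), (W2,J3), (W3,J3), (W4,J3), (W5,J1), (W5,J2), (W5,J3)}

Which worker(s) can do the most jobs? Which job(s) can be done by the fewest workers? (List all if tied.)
Most versatile: W2, W5 (3 jobs); Least covered: J1 (2 workers)

Worker degrees (jobs they can do): W1:2, W2:3, W3:1, W4:1, W5:3
Job degrees (workers who can do it): J1:2, J2:3, J3:5

Maximum worker degree is 3, achieved by: W2, W5
Minimum job degree is 2, achieved by: J1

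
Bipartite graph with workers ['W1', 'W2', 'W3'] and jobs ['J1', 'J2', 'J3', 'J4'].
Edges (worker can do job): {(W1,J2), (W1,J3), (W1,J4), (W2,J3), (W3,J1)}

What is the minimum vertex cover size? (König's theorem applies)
Minimum vertex cover size = 3

By König's theorem: in bipartite graphs,
min vertex cover = max matching = 3

Maximum matching has size 3, so minimum vertex cover also has size 3.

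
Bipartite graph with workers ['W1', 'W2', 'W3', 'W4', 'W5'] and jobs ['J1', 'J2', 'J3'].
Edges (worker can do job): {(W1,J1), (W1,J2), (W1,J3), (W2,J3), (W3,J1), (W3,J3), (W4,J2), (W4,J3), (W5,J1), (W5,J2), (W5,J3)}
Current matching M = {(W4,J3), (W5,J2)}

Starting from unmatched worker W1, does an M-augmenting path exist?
Yes: W1 → J3 → W4 → J2 → W5 → J1

An M-augmenting path alternates non-matching / matching edges, starting and ending at unmatched vertices.
Path: W1 → J3 → W4 → J2 → W5 → J1
(J1 is unmatched in M, so the path is augmenting.)
Flipping edges along this path would increase |M| from 2 to 3.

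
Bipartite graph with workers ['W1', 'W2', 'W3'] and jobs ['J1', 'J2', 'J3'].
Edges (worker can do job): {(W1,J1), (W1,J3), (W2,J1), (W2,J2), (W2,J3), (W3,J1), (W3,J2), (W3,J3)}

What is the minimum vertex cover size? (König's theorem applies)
Minimum vertex cover size = 3

By König's theorem: in bipartite graphs,
min vertex cover = max matching = 3

Maximum matching has size 3, so minimum vertex cover also has size 3.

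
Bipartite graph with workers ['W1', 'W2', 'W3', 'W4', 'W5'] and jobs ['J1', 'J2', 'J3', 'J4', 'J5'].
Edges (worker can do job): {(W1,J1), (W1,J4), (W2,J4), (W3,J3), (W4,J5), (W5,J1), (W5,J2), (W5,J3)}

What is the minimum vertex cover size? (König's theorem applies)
Minimum vertex cover size = 5

By König's theorem: in bipartite graphs,
min vertex cover = max matching = 5

Maximum matching has size 5, so minimum vertex cover also has size 5.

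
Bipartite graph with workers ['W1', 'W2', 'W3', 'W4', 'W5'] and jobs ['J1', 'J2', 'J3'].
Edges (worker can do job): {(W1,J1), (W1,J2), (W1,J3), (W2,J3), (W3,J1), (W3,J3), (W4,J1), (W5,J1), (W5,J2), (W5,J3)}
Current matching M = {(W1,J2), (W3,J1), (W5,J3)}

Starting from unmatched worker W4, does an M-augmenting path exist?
No augmenting path from W4

Alternating search from W4 reaches jobs: {J1, J2, J3}.
Every reachable job is already matched in M, and following those matched edges back to workers exposes no further unvisited jobs.
No M-augmenting path from W4 exists.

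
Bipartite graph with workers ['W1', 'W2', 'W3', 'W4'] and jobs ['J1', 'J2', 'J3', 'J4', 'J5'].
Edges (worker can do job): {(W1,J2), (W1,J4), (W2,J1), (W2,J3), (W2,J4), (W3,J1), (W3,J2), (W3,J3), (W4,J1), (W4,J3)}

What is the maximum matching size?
Maximum matching size = 4

Maximum matching: {(W1,J4), (W2,J3), (W3,J2), (W4,J1)}
Size: 4

This assigns 4 workers to 4 distinct jobs.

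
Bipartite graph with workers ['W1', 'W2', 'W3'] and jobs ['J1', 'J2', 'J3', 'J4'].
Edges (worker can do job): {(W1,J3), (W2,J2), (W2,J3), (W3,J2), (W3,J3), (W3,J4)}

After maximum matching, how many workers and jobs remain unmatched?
Unmatched: 0 workers, 1 jobs

Maximum matching size: 3
Workers: 3 total, 3 matched, 0 unmatched
Jobs: 4 total, 3 matched, 1 unmatched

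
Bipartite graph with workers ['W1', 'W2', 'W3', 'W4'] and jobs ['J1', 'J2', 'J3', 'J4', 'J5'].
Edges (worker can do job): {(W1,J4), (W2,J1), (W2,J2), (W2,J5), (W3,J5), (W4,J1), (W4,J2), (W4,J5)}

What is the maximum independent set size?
Maximum independent set = 5

By König's theorem:
- Min vertex cover = Max matching = 4
- Max independent set = Total vertices - Min vertex cover
- Max independent set = 9 - 4 = 5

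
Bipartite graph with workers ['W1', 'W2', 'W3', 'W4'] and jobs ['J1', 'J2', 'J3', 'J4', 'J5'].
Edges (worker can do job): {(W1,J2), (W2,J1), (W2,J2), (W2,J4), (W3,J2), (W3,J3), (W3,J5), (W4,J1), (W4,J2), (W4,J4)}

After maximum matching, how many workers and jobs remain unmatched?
Unmatched: 0 workers, 1 jobs

Maximum matching size: 4
Workers: 4 total, 4 matched, 0 unmatched
Jobs: 5 total, 4 matched, 1 unmatched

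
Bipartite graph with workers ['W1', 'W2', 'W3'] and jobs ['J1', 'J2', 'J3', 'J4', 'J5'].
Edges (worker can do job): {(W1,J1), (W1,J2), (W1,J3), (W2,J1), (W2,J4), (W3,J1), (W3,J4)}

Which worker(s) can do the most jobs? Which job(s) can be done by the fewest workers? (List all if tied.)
Most versatile: W1 (3 jobs); Least covered: J5 (0 workers)

Worker degrees (jobs they can do): W1:3, W2:2, W3:2
Job degrees (workers who can do it): J1:3, J2:1, J3:1, J4:2, J5:0

Maximum worker degree is 3, achieved by: W1
Minimum job degree is 0, achieved by: J5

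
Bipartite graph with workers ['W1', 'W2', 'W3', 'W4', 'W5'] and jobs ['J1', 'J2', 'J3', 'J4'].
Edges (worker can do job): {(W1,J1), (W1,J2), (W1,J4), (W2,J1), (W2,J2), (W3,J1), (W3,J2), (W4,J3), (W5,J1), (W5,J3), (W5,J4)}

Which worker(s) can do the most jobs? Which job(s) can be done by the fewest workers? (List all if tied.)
Most versatile: W1, W5 (3 jobs); Least covered: J3, J4 (2 workers)

Worker degrees (jobs they can do): W1:3, W2:2, W3:2, W4:1, W5:3
Job degrees (workers who can do it): J1:4, J2:3, J3:2, J4:2

Maximum worker degree is 3, achieved by: W1, W5
Minimum job degree is 2, achieved by: J3, J4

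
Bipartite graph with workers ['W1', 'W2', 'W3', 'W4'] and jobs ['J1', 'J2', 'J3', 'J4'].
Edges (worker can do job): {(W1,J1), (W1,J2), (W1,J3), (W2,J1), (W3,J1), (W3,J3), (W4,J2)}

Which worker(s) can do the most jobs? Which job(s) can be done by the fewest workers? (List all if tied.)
Most versatile: W1 (3 jobs); Least covered: J4 (0 workers)

Worker degrees (jobs they can do): W1:3, W2:1, W3:2, W4:1
Job degrees (workers who can do it): J1:3, J2:2, J3:2, J4:0

Maximum worker degree is 3, achieved by: W1
Minimum job degree is 0, achieved by: J4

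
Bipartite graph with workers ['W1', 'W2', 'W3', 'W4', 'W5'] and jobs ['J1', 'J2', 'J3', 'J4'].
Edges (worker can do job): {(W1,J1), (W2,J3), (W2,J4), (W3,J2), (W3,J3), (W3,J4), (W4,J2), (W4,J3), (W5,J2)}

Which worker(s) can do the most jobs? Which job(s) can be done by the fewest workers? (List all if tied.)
Most versatile: W3 (3 jobs); Least covered: J1 (1 workers)

Worker degrees (jobs they can do): W1:1, W2:2, W3:3, W4:2, W5:1
Job degrees (workers who can do it): J1:1, J2:3, J3:3, J4:2

Maximum worker degree is 3, achieved by: W3
Minimum job degree is 1, achieved by: J1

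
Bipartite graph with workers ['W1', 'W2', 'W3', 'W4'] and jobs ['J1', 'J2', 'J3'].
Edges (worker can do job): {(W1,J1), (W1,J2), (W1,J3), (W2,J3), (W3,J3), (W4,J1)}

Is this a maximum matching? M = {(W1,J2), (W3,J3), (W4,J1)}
Yes, size 3 is maximum

Proposed matching has size 3.
Maximum matching size for this graph: 3.

This is a maximum matching.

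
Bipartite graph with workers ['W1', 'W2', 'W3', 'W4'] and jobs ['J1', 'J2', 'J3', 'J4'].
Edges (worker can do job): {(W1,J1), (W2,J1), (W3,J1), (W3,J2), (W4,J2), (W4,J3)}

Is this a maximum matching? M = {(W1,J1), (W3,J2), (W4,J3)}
Yes, size 3 is maximum

Proposed matching has size 3.
Maximum matching size for this graph: 3.

This is a maximum matching.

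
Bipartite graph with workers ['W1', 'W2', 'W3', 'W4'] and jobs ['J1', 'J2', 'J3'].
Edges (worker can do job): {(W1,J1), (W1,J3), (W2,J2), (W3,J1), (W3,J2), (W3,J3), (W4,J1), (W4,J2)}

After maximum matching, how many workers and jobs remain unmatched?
Unmatched: 1 workers, 0 jobs

Maximum matching size: 3
Workers: 4 total, 3 matched, 1 unmatched
Jobs: 3 total, 3 matched, 0 unmatched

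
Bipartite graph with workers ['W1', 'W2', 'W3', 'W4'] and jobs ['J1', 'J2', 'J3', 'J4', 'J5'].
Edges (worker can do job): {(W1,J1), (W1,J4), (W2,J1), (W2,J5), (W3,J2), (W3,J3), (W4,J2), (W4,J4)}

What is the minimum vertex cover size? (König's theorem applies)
Minimum vertex cover size = 4

By König's theorem: in bipartite graphs,
min vertex cover = max matching = 4

Maximum matching has size 4, so minimum vertex cover also has size 4.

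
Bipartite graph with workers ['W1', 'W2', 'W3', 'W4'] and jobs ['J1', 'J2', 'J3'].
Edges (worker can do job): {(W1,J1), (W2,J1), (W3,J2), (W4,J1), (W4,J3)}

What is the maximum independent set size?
Maximum independent set = 4

By König's theorem:
- Min vertex cover = Max matching = 3
- Max independent set = Total vertices - Min vertex cover
- Max independent set = 7 - 3 = 4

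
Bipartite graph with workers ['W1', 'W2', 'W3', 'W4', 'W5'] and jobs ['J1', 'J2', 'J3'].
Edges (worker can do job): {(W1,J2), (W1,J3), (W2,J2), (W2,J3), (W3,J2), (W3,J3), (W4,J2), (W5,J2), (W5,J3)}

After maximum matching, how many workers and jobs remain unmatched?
Unmatched: 3 workers, 1 jobs

Maximum matching size: 2
Workers: 5 total, 2 matched, 3 unmatched
Jobs: 3 total, 2 matched, 1 unmatched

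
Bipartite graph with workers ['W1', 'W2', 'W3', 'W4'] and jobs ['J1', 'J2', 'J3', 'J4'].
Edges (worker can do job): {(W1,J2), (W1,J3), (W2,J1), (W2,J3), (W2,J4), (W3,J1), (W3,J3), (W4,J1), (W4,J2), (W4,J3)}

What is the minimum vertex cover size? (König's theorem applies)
Minimum vertex cover size = 4

By König's theorem: in bipartite graphs,
min vertex cover = max matching = 4

Maximum matching has size 4, so minimum vertex cover also has size 4.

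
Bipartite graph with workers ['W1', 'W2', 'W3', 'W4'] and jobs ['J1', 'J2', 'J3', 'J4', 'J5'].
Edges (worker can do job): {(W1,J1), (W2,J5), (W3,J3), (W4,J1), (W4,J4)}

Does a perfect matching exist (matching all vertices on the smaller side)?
Yes, perfect matching exists (size 4)

Perfect matching: {(W1,J1), (W2,J5), (W3,J3), (W4,J4)}
All 4 vertices on the smaller side are matched.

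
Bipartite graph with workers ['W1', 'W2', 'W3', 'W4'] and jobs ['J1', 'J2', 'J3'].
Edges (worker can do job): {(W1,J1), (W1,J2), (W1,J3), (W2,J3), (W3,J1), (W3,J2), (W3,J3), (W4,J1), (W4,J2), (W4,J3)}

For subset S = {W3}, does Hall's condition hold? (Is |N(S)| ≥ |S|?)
Yes: |N(S)| = 3, |S| = 1

Subset S = {W3}
Neighbors N(S) = {J1, J2, J3}

|N(S)| = 3, |S| = 1
Hall's condition: |N(S)| ≥ |S| is satisfied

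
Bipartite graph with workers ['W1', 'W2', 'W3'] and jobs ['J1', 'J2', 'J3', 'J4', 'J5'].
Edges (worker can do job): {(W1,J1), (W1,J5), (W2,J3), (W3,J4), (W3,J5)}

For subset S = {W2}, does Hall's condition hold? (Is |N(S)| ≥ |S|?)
Yes: |N(S)| = 1, |S| = 1

Subset S = {W2}
Neighbors N(S) = {J3}

|N(S)| = 1, |S| = 1
Hall's condition: |N(S)| ≥ |S| is satisfied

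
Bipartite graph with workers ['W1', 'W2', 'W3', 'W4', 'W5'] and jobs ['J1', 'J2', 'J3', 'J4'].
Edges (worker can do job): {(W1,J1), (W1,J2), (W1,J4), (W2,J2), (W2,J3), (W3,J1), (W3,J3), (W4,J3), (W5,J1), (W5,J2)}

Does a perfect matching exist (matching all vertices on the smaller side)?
Yes, perfect matching exists (size 4)

Perfect matching: {(W1,J4), (W2,J2), (W3,J3), (W5,J1)}
All 4 vertices on the smaller side are matched.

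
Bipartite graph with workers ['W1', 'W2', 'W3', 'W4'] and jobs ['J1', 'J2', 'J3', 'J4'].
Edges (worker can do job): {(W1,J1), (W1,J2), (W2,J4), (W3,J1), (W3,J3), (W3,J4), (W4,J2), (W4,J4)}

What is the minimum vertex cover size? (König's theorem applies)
Minimum vertex cover size = 4

By König's theorem: in bipartite graphs,
min vertex cover = max matching = 4

Maximum matching has size 4, so minimum vertex cover also has size 4.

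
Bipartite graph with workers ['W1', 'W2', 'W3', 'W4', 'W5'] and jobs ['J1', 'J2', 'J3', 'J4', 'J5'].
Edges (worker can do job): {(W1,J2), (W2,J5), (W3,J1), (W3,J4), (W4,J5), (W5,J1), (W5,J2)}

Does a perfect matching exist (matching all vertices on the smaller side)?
No, maximum matching has size 4 < 5

Maximum matching has size 4, need 5 for perfect matching.
Unmatched workers: ['W2']
Unmatched jobs: ['J3']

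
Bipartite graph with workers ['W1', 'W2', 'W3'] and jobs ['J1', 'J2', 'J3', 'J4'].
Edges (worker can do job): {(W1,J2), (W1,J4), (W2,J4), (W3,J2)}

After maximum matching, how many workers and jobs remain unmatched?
Unmatched: 1 workers, 2 jobs

Maximum matching size: 2
Workers: 3 total, 2 matched, 1 unmatched
Jobs: 4 total, 2 matched, 2 unmatched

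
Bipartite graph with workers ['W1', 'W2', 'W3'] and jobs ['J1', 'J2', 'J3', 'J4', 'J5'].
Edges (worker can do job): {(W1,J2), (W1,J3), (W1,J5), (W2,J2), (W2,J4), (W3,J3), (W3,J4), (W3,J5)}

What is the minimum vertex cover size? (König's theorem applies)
Minimum vertex cover size = 3

By König's theorem: in bipartite graphs,
min vertex cover = max matching = 3

Maximum matching has size 3, so minimum vertex cover also has size 3.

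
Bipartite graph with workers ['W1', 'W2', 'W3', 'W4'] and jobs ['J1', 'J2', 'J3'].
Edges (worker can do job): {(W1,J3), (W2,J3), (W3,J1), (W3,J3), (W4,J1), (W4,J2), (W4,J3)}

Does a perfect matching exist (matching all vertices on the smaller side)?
Yes, perfect matching exists (size 3)

Perfect matching: {(W1,J3), (W3,J1), (W4,J2)}
All 3 vertices on the smaller side are matched.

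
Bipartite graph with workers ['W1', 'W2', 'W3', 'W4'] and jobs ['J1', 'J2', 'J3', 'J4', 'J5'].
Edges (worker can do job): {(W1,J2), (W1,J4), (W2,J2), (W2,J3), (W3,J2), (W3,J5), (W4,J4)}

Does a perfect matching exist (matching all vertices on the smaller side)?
Yes, perfect matching exists (size 4)

Perfect matching: {(W1,J2), (W2,J3), (W3,J5), (W4,J4)}
All 4 vertices on the smaller side are matched.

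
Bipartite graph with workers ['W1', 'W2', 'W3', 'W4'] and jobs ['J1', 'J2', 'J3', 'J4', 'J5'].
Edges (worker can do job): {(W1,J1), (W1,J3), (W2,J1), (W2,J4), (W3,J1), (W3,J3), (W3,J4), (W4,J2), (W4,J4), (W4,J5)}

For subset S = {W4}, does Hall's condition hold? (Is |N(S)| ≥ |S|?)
Yes: |N(S)| = 3, |S| = 1

Subset S = {W4}
Neighbors N(S) = {J2, J4, J5}

|N(S)| = 3, |S| = 1
Hall's condition: |N(S)| ≥ |S| is satisfied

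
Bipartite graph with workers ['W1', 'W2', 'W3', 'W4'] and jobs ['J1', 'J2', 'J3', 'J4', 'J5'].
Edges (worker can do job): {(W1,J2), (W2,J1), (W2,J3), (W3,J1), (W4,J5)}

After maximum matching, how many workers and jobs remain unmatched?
Unmatched: 0 workers, 1 jobs

Maximum matching size: 4
Workers: 4 total, 4 matched, 0 unmatched
Jobs: 5 total, 4 matched, 1 unmatched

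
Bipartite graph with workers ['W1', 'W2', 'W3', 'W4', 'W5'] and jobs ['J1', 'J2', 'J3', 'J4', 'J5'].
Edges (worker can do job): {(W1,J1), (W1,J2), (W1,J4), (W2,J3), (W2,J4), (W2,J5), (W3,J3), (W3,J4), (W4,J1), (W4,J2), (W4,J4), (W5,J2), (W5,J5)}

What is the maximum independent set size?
Maximum independent set = 5

By König's theorem:
- Min vertex cover = Max matching = 5
- Max independent set = Total vertices - Min vertex cover
- Max independent set = 10 - 5 = 5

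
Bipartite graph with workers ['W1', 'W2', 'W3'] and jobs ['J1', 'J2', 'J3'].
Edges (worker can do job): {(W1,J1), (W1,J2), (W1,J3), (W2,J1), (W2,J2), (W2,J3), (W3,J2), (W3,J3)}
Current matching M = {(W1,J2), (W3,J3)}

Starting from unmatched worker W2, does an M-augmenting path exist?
Yes: W2 → J1

An M-augmenting path alternates non-matching / matching edges, starting and ending at unmatched vertices.
Path: W2 → J1
(J1 is unmatched in M, so the path is augmenting.)
Flipping edges along this path would increase |M| from 2 to 3.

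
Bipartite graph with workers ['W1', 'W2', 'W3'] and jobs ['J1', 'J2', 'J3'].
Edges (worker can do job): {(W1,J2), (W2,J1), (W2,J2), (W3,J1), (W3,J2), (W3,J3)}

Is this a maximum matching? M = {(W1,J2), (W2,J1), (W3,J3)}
Yes, size 3 is maximum

Proposed matching has size 3.
Maximum matching size for this graph: 3.

This is a maximum matching.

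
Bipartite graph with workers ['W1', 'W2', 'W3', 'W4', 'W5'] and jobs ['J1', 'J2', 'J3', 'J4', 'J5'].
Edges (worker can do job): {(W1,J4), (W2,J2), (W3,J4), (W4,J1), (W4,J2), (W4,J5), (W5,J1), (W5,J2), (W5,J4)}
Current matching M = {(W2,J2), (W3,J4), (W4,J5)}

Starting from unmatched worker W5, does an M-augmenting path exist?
Yes: W5 → J1

An M-augmenting path alternates non-matching / matching edges, starting and ending at unmatched vertices.
Path: W5 → J1
(J1 is unmatched in M, so the path is augmenting.)
Flipping edges along this path would increase |M| from 3 to 4.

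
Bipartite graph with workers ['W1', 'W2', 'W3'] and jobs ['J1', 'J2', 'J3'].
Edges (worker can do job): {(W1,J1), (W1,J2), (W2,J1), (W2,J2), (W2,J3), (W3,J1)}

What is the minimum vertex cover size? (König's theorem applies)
Minimum vertex cover size = 3

By König's theorem: in bipartite graphs,
min vertex cover = max matching = 3

Maximum matching has size 3, so minimum vertex cover also has size 3.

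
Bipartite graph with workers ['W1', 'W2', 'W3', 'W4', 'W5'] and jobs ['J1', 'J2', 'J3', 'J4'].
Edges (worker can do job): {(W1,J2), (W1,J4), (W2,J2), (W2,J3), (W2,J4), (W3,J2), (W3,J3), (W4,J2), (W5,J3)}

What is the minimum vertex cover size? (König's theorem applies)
Minimum vertex cover size = 3

By König's theorem: in bipartite graphs,
min vertex cover = max matching = 3

Maximum matching has size 3, so minimum vertex cover also has size 3.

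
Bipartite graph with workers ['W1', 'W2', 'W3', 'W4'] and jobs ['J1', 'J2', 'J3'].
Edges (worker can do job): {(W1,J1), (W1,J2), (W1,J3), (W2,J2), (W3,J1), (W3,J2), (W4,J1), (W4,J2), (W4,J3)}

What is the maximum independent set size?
Maximum independent set = 4

By König's theorem:
- Min vertex cover = Max matching = 3
- Max independent set = Total vertices - Min vertex cover
- Max independent set = 7 - 3 = 4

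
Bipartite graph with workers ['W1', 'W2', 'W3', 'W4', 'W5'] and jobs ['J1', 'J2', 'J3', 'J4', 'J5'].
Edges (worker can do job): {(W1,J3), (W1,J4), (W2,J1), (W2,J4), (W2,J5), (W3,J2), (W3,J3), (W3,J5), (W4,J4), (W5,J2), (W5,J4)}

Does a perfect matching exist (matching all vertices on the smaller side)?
Yes, perfect matching exists (size 5)

Perfect matching: {(W1,J3), (W2,J1), (W3,J5), (W4,J4), (W5,J2)}
All 5 vertices on the smaller side are matched.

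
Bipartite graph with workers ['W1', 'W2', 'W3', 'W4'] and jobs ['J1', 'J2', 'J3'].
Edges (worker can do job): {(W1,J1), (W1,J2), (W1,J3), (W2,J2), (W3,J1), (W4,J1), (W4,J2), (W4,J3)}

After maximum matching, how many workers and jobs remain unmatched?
Unmatched: 1 workers, 0 jobs

Maximum matching size: 3
Workers: 4 total, 3 matched, 1 unmatched
Jobs: 3 total, 3 matched, 0 unmatched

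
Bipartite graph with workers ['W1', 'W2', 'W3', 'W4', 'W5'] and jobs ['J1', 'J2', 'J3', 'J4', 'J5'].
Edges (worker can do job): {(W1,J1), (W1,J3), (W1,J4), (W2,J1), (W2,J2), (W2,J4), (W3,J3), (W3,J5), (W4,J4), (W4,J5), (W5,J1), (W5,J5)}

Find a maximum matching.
Matching: {(W1,J3), (W2,J2), (W3,J5), (W4,J4), (W5,J1)}

Maximum matching (size 5):
  W1 → J3
  W2 → J2
  W3 → J5
  W4 → J4
  W5 → J1

Each worker is assigned to at most one job, and each job to at most one worker.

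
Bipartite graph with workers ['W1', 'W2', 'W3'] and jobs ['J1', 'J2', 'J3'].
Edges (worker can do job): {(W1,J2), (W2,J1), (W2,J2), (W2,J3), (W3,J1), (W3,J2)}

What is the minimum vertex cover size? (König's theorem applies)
Minimum vertex cover size = 3

By König's theorem: in bipartite graphs,
min vertex cover = max matching = 3

Maximum matching has size 3, so minimum vertex cover also has size 3.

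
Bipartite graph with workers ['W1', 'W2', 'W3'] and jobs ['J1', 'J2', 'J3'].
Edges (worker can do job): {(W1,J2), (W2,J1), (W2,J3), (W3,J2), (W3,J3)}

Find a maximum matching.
Matching: {(W1,J2), (W2,J1), (W3,J3)}

Maximum matching (size 3):
  W1 → J2
  W2 → J1
  W3 → J3

Each worker is assigned to at most one job, and each job to at most one worker.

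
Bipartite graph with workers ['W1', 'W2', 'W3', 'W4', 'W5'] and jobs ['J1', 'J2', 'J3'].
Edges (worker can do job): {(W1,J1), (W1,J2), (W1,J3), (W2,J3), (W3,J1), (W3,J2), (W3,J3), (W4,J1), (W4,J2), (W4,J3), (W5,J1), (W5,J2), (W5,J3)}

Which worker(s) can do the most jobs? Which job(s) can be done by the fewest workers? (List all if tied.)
Most versatile: W1, W3, W4, W5 (3 jobs); Least covered: J1, J2 (4 workers)

Worker degrees (jobs they can do): W1:3, W2:1, W3:3, W4:3, W5:3
Job degrees (workers who can do it): J1:4, J2:4, J3:5

Maximum worker degree is 3, achieved by: W1, W3, W4, W5
Minimum job degree is 4, achieved by: J1, J2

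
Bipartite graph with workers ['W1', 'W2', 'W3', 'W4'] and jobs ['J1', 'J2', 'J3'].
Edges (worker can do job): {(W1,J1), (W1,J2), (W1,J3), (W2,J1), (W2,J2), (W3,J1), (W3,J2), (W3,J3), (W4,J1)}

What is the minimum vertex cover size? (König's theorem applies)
Minimum vertex cover size = 3

By König's theorem: in bipartite graphs,
min vertex cover = max matching = 3

Maximum matching has size 3, so minimum vertex cover also has size 3.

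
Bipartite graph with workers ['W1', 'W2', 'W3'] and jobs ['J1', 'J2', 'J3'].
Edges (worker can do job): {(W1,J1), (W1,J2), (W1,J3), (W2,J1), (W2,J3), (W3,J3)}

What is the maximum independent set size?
Maximum independent set = 3

By König's theorem:
- Min vertex cover = Max matching = 3
- Max independent set = Total vertices - Min vertex cover
- Max independent set = 6 - 3 = 3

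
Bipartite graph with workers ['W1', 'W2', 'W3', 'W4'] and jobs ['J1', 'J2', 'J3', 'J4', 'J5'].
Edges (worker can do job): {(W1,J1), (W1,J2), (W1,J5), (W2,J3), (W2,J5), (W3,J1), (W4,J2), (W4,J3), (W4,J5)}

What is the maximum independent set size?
Maximum independent set = 5

By König's theorem:
- Min vertex cover = Max matching = 4
- Max independent set = Total vertices - Min vertex cover
- Max independent set = 9 - 4 = 5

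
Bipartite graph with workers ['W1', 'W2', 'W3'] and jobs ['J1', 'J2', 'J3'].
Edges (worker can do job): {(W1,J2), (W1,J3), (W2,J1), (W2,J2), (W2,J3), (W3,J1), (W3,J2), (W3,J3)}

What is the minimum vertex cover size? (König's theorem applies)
Minimum vertex cover size = 3

By König's theorem: in bipartite graphs,
min vertex cover = max matching = 3

Maximum matching has size 3, so minimum vertex cover also has size 3.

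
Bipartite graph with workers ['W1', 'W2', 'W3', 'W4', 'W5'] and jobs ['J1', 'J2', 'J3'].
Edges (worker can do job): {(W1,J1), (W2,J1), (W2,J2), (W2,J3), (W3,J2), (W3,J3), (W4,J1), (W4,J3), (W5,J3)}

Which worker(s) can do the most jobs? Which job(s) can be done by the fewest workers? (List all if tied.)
Most versatile: W2 (3 jobs); Least covered: J2 (2 workers)

Worker degrees (jobs they can do): W1:1, W2:3, W3:2, W4:2, W5:1
Job degrees (workers who can do it): J1:3, J2:2, J3:4

Maximum worker degree is 3, achieved by: W2
Minimum job degree is 2, achieved by: J2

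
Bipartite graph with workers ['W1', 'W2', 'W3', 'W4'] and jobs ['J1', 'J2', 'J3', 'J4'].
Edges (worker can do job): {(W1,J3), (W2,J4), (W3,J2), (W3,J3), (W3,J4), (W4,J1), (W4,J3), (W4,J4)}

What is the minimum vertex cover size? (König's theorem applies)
Minimum vertex cover size = 4

By König's theorem: in bipartite graphs,
min vertex cover = max matching = 4

Maximum matching has size 4, so minimum vertex cover also has size 4.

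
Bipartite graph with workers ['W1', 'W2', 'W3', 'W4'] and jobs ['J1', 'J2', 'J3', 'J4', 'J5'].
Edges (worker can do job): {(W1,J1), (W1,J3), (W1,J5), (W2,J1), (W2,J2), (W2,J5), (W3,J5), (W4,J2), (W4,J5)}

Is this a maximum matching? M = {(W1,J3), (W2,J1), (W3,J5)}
No, size 3 is not maximum

Proposed matching has size 3.
Maximum matching size for this graph: 4.

This is NOT maximum - can be improved to size 4.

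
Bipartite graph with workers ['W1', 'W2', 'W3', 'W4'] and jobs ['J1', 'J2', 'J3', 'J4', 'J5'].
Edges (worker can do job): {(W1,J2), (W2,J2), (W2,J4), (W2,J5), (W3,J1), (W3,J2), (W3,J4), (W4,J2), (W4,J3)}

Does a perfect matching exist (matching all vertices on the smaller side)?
Yes, perfect matching exists (size 4)

Perfect matching: {(W1,J2), (W2,J4), (W3,J1), (W4,J3)}
All 4 vertices on the smaller side are matched.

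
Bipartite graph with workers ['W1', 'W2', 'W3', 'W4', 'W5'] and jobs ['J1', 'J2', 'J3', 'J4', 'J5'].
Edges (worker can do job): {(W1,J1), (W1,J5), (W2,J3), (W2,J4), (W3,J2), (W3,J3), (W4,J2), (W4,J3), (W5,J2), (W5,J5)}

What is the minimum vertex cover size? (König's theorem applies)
Minimum vertex cover size = 5

By König's theorem: in bipartite graphs,
min vertex cover = max matching = 5

Maximum matching has size 5, so minimum vertex cover also has size 5.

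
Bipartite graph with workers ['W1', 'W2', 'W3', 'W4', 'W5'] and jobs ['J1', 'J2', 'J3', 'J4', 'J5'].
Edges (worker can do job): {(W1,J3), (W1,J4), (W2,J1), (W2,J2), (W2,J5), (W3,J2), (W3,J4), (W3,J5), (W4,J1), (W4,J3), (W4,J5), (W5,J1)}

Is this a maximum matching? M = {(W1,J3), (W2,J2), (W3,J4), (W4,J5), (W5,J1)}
Yes, size 5 is maximum

Proposed matching has size 5.
Maximum matching size for this graph: 5.

This is a maximum matching.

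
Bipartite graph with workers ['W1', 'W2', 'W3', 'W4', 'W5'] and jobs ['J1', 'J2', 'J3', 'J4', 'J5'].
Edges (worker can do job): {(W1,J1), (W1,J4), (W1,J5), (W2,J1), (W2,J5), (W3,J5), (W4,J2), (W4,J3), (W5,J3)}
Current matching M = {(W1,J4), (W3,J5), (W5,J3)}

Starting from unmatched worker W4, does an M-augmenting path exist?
Yes: W4 → J2

An M-augmenting path alternates non-matching / matching edges, starting and ending at unmatched vertices.
Path: W4 → J2
(J2 is unmatched in M, so the path is augmenting.)
Flipping edges along this path would increase |M| from 3 to 4.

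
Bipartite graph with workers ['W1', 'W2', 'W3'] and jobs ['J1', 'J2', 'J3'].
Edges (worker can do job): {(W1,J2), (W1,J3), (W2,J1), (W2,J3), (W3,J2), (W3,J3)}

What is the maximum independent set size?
Maximum independent set = 3

By König's theorem:
- Min vertex cover = Max matching = 3
- Max independent set = Total vertices - Min vertex cover
- Max independent set = 6 - 3 = 3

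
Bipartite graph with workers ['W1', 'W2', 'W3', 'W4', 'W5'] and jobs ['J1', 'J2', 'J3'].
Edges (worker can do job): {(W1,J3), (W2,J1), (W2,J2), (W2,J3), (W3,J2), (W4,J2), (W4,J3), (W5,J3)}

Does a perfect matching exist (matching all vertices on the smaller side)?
Yes, perfect matching exists (size 3)

Perfect matching: {(W2,J1), (W3,J2), (W5,J3)}
All 3 vertices on the smaller side are matched.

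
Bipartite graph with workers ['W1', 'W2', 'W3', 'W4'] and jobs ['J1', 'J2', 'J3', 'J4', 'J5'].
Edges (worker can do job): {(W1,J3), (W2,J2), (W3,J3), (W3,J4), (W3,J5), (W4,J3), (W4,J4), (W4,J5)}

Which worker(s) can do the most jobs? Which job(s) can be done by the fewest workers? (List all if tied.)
Most versatile: W3, W4 (3 jobs); Least covered: J1 (0 workers)

Worker degrees (jobs they can do): W1:1, W2:1, W3:3, W4:3
Job degrees (workers who can do it): J1:0, J2:1, J3:3, J4:2, J5:2

Maximum worker degree is 3, achieved by: W3, W4
Minimum job degree is 0, achieved by: J1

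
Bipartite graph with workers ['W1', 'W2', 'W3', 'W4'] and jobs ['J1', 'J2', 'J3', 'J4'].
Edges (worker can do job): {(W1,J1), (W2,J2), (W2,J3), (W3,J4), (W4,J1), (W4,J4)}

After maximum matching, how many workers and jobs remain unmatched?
Unmatched: 1 workers, 1 jobs

Maximum matching size: 3
Workers: 4 total, 3 matched, 1 unmatched
Jobs: 4 total, 3 matched, 1 unmatched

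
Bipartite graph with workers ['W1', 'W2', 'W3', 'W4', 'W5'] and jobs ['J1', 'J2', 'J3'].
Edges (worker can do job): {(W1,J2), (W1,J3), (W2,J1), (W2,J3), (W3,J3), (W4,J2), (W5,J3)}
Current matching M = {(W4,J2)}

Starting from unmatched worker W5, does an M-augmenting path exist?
Yes: W5 → J3

An M-augmenting path alternates non-matching / matching edges, starting and ending at unmatched vertices.
Path: W5 → J3
(J3 is unmatched in M, so the path is augmenting.)
Flipping edges along this path would increase |M| from 1 to 2.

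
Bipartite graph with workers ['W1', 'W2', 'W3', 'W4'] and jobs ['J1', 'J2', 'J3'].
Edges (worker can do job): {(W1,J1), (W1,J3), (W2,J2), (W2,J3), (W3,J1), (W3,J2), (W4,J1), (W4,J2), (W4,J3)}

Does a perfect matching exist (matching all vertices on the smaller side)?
Yes, perfect matching exists (size 3)

Perfect matching: {(W1,J3), (W3,J2), (W4,J1)}
All 3 vertices on the smaller side are matched.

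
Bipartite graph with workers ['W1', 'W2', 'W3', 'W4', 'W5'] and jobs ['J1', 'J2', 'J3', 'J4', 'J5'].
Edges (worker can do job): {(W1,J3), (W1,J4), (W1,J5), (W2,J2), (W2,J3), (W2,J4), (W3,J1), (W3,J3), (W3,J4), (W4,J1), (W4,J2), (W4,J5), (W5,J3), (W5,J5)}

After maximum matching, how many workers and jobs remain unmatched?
Unmatched: 0 workers, 0 jobs

Maximum matching size: 5
Workers: 5 total, 5 matched, 0 unmatched
Jobs: 5 total, 5 matched, 0 unmatched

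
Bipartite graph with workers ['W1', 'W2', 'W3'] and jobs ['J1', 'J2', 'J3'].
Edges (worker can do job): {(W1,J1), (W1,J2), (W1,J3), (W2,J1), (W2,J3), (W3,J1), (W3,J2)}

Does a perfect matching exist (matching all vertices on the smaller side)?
Yes, perfect matching exists (size 3)

Perfect matching: {(W1,J3), (W2,J1), (W3,J2)}
All 3 vertices on the smaller side are matched.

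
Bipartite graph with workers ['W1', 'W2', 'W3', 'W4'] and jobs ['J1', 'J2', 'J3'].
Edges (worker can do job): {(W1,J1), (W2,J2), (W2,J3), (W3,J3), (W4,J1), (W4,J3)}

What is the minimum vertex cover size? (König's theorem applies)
Minimum vertex cover size = 3

By König's theorem: in bipartite graphs,
min vertex cover = max matching = 3

Maximum matching has size 3, so minimum vertex cover also has size 3.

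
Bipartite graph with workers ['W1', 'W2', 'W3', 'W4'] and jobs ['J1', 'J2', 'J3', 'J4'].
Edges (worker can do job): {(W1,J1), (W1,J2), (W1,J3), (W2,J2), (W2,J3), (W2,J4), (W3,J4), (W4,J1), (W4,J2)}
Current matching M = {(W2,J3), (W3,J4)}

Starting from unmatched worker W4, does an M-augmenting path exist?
Yes: W4 → J1

An M-augmenting path alternates non-matching / matching edges, starting and ending at unmatched vertices.
Path: W4 → J1
(J1 is unmatched in M, so the path is augmenting.)
Flipping edges along this path would increase |M| from 2 to 3.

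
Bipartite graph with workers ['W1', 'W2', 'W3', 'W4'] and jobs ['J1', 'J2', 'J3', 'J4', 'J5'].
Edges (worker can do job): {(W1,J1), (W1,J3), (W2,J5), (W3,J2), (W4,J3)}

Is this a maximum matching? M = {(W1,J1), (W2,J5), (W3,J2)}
No, size 3 is not maximum

Proposed matching has size 3.
Maximum matching size for this graph: 4.

This is NOT maximum - can be improved to size 4.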